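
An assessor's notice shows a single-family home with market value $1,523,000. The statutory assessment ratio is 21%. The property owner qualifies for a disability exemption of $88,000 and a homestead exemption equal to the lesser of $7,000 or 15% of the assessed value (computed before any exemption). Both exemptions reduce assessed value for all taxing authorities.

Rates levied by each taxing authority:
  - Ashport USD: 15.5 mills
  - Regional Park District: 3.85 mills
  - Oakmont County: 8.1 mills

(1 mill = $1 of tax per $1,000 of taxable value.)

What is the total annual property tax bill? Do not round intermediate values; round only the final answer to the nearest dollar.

$6,172

Assessed value = $1,523,000 × 0.21 = $319,830
Homestead exemption = min($7,000, 15% × $319,830) = min($7,000, $47,974.5) = $7,000 (dollar cap binds)
Taxable value = $319,830 − $88,000 − $7,000 = $224,830
Ashport USD: $224,830 × 0.0155 = $3,484.865
Regional Park District: $224,830 × 0.00385 = $865.5955
Oakmont County: $224,830 × 0.0081 = $1,821.123
Total = $6,171.5835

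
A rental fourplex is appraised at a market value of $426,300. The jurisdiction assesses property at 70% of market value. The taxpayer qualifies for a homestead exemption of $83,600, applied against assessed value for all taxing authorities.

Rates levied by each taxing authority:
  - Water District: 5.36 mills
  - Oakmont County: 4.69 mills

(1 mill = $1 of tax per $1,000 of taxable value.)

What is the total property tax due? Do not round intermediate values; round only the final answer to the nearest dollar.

Assessed value = $426,300 × 0.7 = $298,410
Taxable value = $298,410 − $83,600 = $214,810
Water District: $214,810 × 0.00536 = $1,151.3816
Oakmont County: $214,810 × 0.00469 = $1,007.4589
Total = $1,151.3816 + $1,007.4589 = $2,158.8405

$2,159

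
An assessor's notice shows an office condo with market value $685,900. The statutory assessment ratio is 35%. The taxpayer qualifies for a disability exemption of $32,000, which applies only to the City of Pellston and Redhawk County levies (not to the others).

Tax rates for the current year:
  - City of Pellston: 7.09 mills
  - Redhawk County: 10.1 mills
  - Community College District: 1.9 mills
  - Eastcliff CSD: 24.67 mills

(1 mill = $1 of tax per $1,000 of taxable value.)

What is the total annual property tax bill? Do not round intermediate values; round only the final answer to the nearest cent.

$9,955.16

Assessed value = $685,900 × 0.35 = $240,065
City of Pellston: ($240,065 − $32,000) × 0.00709 = $208,065 × 0.00709 = $1,475.18085
Redhawk County: ($240,065 − $32,000) × 0.0101 = $208,065 × 0.0101 = $2,101.4565
Community College District: $240,065 × 0.0019 = $456.1235
Eastcliff CSD: $240,065 × 0.02467 = $5,922.40355
Total = $9,955.1644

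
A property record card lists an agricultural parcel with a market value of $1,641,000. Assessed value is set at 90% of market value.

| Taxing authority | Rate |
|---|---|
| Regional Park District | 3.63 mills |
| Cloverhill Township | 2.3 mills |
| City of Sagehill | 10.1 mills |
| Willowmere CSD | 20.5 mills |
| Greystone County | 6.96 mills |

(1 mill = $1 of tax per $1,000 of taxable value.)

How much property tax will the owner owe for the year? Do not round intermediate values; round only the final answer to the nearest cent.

Assessed value = $1,641,000 × 0.9 = $1,476,900
Regional Park District: $1,476,900 × 0.00363 = $5,361.147
Cloverhill Township: $1,476,900 × 0.0023 = $3,396.87
City of Sagehill: $1,476,900 × 0.0101 = $14,916.69
Willowmere CSD: $1,476,900 × 0.0205 = $30,276.45
Greystone County: $1,476,900 × 0.00696 = $10,279.224
Total = $5,361.147 + $3,396.87 + $14,916.69 + $30,276.45 + $10,279.224 = $64,230.381

$64,230.38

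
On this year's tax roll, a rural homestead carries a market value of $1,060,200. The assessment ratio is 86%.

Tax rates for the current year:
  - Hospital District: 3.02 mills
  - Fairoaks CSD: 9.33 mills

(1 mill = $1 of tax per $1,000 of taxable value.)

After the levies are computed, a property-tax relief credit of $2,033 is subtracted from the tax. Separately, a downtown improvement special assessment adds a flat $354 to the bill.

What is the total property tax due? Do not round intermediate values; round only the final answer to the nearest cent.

$9,581.38

Assessed value = $1,060,200 × 0.86 = $911,772
Hospital District: $911,772 × 0.00302 = $2,753.55144
Fairoaks CSD: $911,772 × 0.00933 = $8,506.83276
Levies subtotal = $11,260.3842
After credit = $11,260.3842 − $2,033 = $9,227.3842
Total = $9,227.3842 + $354 = $9,581.3842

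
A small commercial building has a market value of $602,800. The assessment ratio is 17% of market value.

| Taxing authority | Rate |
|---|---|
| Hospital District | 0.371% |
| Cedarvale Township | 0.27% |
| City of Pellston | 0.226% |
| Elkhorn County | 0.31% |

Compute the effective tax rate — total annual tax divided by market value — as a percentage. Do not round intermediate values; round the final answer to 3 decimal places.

0.200%

Assessed value = $602,800 × 0.17 = $102,476
Hospital District: $102,476 × 0.00371 = $380.18596
Cedarvale Township: $102,476 × 0.0027 = $276.6852
City of Pellston: $102,476 × 0.00226 = $231.59576
Elkhorn County: $102,476 × 0.0031 = $317.6756
Total tax = $1,206.14252
Effective rate = $1,206.14252 ÷ $602,800 = 0.200% of market value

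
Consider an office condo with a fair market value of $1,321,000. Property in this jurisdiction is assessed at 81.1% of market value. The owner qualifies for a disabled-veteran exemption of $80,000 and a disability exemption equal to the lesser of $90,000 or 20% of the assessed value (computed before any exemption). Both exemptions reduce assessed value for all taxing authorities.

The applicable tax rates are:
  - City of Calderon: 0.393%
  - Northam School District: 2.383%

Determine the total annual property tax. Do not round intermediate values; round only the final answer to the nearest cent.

$25,020.95

Assessed value = $1,321,000 × 0.811 = $1,071,331
Disability exemption = min($90,000, 20% × $1,071,331) = min($90,000, $214,266.2) = $90,000 (dollar cap binds)
Taxable value = $1,071,331 − $80,000 − $90,000 = $901,331
City of Calderon: $901,331 × 0.00393 = $3,542.23083
Northam School District: $901,331 × 0.02383 = $21,478.71773
Total = $25,020.94856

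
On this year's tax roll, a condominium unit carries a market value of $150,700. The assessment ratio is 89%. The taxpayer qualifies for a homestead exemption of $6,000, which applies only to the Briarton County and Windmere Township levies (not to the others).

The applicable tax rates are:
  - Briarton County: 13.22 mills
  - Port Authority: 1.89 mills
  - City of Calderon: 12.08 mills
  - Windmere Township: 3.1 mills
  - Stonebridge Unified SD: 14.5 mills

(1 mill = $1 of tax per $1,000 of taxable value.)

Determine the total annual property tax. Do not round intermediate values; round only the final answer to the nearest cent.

$5,909.45

Assessed value = $150,700 × 0.89 = $134,123
Briarton County: ($134,123 − $6,000) × 0.01322 = $128,123 × 0.01322 = $1,693.78606
Port Authority: $134,123 × 0.00189 = $253.49247
City of Calderon: $134,123 × 0.01208 = $1,620.20584
Windmere Township: ($134,123 − $6,000) × 0.0031 = $128,123 × 0.0031 = $397.1813
Stonebridge Unified SD: $134,123 × 0.0145 = $1,944.7835
Total = $5,909.44917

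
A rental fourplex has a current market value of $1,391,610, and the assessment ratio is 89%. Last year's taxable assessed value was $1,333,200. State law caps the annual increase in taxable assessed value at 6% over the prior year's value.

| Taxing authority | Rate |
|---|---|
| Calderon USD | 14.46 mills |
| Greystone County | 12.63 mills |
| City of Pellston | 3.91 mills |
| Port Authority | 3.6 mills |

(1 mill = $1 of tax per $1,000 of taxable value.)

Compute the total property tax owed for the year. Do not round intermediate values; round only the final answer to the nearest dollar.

Uncapped assessed value = $1,391,610 × 0.89 = $1,238,532.9
Cap limit = $1,333,200 × 1.06 = $1,413,192
Taxable assessed value = min($1,238,532.9, $1,413,192) = $1,238,532.9 (cap does not bind)
Calderon USD: $1,238,532.9 × 0.01446 = $17,909.185734
Greystone County: $1,238,532.9 × 0.01263 = $15,642.670527
City of Pellston: $1,238,532.9 × 0.00391 = $4,842.663639
Port Authority: $1,238,532.9 × 0.0036 = $4,458.71844
Total = $42,853.23834

$42,853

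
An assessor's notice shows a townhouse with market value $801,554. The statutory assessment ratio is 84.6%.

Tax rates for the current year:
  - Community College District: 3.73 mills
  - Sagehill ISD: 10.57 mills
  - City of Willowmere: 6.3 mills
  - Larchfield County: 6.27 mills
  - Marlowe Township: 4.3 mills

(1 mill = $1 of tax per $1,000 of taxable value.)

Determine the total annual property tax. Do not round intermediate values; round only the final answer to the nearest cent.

$21,136.83

Assessed value = $801,554 × 0.846 = $678,114.684
Community College District: $678,114.684 × 0.00373 = $2,529.36777132
Sagehill ISD: $678,114.684 × 0.01057 = $7,167.67220988
City of Willowmere: $678,114.684 × 0.0063 = $4,272.1225092
Larchfield County: $678,114.684 × 0.00627 = $4,251.77906868
Marlowe Township: $678,114.684 × 0.0043 = $2,915.8931412
Total = $2,529.36777132 + $7,167.67220988 + $4,272.1225092 + $4,251.77906868 + $2,915.8931412 = $21,136.83470028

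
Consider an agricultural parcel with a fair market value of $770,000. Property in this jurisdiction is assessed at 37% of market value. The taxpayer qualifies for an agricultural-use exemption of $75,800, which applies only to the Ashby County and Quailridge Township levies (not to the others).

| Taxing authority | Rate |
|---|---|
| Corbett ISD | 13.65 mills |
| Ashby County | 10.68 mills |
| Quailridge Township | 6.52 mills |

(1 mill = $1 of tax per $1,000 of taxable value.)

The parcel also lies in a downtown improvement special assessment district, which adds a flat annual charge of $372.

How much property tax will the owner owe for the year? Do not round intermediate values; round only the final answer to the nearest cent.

Assessed value = $770,000 × 0.37 = $284,900
Corbett ISD: $284,900 × 0.01365 = $3,888.885
Ashby County: ($284,900 − $75,800) × 0.01068 = $209,100 × 0.01068 = $2,233.188
Quailridge Township: ($284,900 − $75,800) × 0.00652 = $209,100 × 0.00652 = $1,363.332
Levies subtotal = $7,485.405
Total = $7,485.405 + $372 = $7,857.405

$7,857.41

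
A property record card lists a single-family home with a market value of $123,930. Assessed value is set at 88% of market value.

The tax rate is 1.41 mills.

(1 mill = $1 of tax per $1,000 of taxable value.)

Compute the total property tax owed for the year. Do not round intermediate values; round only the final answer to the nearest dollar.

$154

Assessed value = $123,930 × 0.88 = $109,058.4
Tax = $109,058.4 × 0.00141 = $153.772344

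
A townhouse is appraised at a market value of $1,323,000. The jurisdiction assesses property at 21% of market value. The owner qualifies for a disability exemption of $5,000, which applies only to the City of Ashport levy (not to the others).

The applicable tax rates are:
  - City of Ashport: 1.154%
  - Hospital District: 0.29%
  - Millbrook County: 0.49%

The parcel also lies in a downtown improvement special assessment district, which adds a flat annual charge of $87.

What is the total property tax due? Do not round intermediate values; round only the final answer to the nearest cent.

Assessed value = $1,323,000 × 0.21 = $277,830
City of Ashport: ($277,830 − $5,000) × 0.01154 = $272,830 × 0.01154 = $3,148.4582
Hospital District: $277,830 × 0.0029 = $805.707
Millbrook County: $277,830 × 0.0049 = $1,361.367
Levies subtotal = $5,315.5322
Total = $5,315.5322 + $87 = $5,402.5322

$5,402.53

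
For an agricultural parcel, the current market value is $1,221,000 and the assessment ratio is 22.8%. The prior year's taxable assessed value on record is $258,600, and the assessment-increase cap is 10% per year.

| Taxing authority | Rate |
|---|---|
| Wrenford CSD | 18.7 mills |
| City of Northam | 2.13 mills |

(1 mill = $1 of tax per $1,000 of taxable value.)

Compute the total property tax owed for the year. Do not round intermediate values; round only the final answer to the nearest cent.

Uncapped assessed value = $1,221,000 × 0.228 = $278,388
Cap limit = $258,600 × 1.1 = $284,460
Taxable assessed value = min($278,388, $284,460) = $278,388 (cap does not bind)
Wrenford CSD: $278,388 × 0.0187 = $5,205.8556
City of Northam: $278,388 × 0.00213 = $592.96644
Total = $5,798.82204

$5,798.82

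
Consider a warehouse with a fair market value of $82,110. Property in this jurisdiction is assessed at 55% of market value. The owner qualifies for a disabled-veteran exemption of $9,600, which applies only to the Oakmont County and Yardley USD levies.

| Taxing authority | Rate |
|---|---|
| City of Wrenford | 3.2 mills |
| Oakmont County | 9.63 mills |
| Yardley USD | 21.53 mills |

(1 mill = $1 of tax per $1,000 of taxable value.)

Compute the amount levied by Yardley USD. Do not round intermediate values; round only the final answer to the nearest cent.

$765.62

Assessed value = $82,110 × 0.55 = $45,160.5
Yardley USD taxable value = $45,160.5 − $9,600 = $35,560.5
Yardley USD levy = $35,560.5 × 0.02153 = $765.617565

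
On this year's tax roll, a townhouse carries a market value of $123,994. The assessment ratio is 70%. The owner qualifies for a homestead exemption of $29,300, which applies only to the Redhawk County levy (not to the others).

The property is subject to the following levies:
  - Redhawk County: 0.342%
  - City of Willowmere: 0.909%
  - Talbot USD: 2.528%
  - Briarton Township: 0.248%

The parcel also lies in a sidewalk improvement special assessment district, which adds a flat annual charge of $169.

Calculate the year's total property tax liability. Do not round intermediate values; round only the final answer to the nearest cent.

$3,564.06

Assessed value = $123,994 × 0.7 = $86,795.8
Redhawk County: ($86,795.8 − $29,300) × 0.00342 = $57,495.8 × 0.00342 = $196.635636
City of Willowmere: $86,795.8 × 0.00909 = $788.973822
Talbot USD: $86,795.8 × 0.02528 = $2,194.197824
Briarton Township: $86,795.8 × 0.00248 = $215.253584
Levies subtotal = $3,395.060866
Total = $3,395.060866 + $169 = $3,564.060866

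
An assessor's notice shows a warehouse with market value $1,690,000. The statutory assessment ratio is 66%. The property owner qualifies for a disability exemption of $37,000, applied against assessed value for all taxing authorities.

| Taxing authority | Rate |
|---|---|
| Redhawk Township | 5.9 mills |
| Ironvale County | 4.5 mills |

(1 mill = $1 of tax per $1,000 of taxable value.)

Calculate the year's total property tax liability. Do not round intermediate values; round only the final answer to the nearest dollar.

Assessed value = $1,690,000 × 0.66 = $1,115,400
Taxable value = $1,115,400 − $37,000 = $1,078,400
Redhawk Township: $1,078,400 × 0.0059 = $6,362.56
Ironvale County: $1,078,400 × 0.0045 = $4,852.8
Total = $6,362.56 + $4,852.8 = $11,215.36

$11,215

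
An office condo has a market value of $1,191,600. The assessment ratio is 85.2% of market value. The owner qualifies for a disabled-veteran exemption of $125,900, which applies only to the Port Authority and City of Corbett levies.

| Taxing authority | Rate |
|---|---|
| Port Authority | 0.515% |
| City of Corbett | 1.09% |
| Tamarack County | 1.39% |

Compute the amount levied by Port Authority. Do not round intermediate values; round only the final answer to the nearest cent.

$4,580.12

Assessed value = $1,191,600 × 0.852 = $1,015,243.2
Port Authority taxable value = $1,015,243.2 − $125,900 = $889,343.2
Port Authority levy = $889,343.2 × 0.00515 = $4,580.11748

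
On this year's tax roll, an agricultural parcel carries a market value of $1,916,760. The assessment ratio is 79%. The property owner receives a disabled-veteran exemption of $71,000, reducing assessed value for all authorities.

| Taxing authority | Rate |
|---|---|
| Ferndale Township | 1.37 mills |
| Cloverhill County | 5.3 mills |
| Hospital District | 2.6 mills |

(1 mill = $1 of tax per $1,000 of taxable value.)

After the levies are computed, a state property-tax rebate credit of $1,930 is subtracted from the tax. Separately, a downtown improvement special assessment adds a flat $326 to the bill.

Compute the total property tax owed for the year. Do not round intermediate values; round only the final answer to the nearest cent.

$11,774.84

Assessed value = $1,916,760 × 0.79 = $1,514,240.4
Taxable value = $1,514,240.4 − $71,000 = $1,443,240.4
Ferndale Township: $1,443,240.4 × 0.00137 = $1,977.239348
Cloverhill County: $1,443,240.4 × 0.0053 = $7,649.17412
Hospital District: $1,443,240.4 × 0.0026 = $3,752.42504
Levies subtotal = $13,378.838508
After credit = $13,378.838508 − $1,930 = $11,448.838508
Total = $11,448.838508 + $326 = $11,774.838508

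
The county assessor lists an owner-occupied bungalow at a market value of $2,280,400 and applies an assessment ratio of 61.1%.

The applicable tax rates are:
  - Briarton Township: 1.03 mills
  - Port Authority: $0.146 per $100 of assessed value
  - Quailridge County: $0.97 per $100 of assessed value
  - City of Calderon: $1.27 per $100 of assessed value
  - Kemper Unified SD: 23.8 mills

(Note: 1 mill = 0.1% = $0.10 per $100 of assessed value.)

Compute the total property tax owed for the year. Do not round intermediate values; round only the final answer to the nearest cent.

Assessed value = $2,280,400 × 0.611 = $1,393,324.4
Briarton Township: $1,393,324.4 × 0.00103 = $1,435.124132
Port Authority: $1,393,324.4 × 0.00146 = $2,034.253624
Quailridge County: $1,393,324.4 × 0.0097 = $13,515.24668
City of Calderon: $1,393,324.4 × 0.0127 = $17,695.21988
Kemper Unified SD: $1,393,324.4 × 0.0238 = $33,161.12072
Total = $67,840.965036

$67,840.97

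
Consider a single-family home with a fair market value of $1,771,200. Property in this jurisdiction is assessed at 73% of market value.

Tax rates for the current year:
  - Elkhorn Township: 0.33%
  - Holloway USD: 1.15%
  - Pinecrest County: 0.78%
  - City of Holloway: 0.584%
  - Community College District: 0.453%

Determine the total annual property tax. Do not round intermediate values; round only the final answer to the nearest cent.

$42,629.42

Assessed value = $1,771,200 × 0.73 = $1,292,976
Elkhorn Township: $1,292,976 × 0.0033 = $4,266.8208
Holloway USD: $1,292,976 × 0.0115 = $14,869.224
Pinecrest County: $1,292,976 × 0.0078 = $10,085.2128
City of Holloway: $1,292,976 × 0.00584 = $7,550.97984
Community College District: $1,292,976 × 0.00453 = $5,857.18128
Total = $4,266.8208 + $14,869.224 + $10,085.2128 + $7,550.97984 + $5,857.18128 = $42,629.41872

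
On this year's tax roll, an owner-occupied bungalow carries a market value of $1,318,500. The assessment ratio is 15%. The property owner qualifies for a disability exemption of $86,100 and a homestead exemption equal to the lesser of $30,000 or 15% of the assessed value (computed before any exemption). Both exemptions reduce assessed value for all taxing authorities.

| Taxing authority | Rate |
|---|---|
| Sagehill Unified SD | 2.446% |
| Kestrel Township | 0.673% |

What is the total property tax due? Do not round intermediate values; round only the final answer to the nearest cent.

$2,557.85

Assessed value = $1,318,500 × 0.15 = $197,775
Homestead exemption = min($30,000, 15% × $197,775) = min($30,000, $29,666.25) = $29,666.25 (percentage binds)
Taxable value = $197,775 − $86,100 − $29,666.25 = $82,008.75
Sagehill Unified SD: $82,008.75 × 0.02446 = $2,005.934025
Kestrel Township: $82,008.75 × 0.00673 = $551.9188875
Total = $2,557.8529125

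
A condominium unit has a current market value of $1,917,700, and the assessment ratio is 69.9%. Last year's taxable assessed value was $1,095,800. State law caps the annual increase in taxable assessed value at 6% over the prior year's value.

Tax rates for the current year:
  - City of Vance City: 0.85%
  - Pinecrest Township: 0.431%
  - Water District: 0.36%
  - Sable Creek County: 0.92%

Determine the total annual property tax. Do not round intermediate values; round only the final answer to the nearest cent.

$29,747.24

Uncapped assessed value = $1,917,700 × 0.699 = $1,340,472.3
Cap limit = $1,095,800 × 1.06 = $1,161,548
Taxable assessed value = min($1,340,472.3, $1,161,548) = $1,161,548 (cap binds)
City of Vance City: $1,161,548 × 0.0085 = $9,873.158
Pinecrest Township: $1,161,548 × 0.00431 = $5,006.27188
Water District: $1,161,548 × 0.0036 = $4,181.5728
Sable Creek County: $1,161,548 × 0.0092 = $10,686.2416
Total = $29,747.24428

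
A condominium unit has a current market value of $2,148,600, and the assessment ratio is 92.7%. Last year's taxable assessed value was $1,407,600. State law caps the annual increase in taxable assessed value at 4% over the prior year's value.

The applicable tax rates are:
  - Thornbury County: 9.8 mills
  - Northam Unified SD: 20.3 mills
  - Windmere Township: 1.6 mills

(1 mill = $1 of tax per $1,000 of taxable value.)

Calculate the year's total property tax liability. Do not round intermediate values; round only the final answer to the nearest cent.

Uncapped assessed value = $2,148,600 × 0.927 = $1,991,752.2
Cap limit = $1,407,600 × 1.04 = $1,463,904
Taxable assessed value = min($1,991,752.2, $1,463,904) = $1,463,904 (cap binds)
Thornbury County: $1,463,904 × 0.0098 = $14,346.2592
Northam Unified SD: $1,463,904 × 0.0203 = $29,717.2512
Windmere Township: $1,463,904 × 0.0016 = $2,342.2464
Total = $46,405.7568

$46,405.76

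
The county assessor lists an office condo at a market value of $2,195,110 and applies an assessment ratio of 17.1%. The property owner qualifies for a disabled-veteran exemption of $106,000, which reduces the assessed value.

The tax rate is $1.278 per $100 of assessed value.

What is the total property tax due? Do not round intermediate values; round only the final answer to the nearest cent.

$3,442.47

Assessed value = $2,195,110 × 0.171 = $375,363.81
Taxable value = $375,363.81 − $106,000 = $269,363.81
Tax = $269,363.81 × 0.01278 = $3,442.4694918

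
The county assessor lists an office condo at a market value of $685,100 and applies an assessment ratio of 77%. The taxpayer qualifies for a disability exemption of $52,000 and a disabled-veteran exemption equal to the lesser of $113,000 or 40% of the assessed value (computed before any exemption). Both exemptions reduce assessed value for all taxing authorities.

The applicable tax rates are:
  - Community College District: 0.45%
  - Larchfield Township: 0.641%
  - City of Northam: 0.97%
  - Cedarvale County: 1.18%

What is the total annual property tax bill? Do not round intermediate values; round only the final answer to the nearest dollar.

Assessed value = $685,100 × 0.77 = $527,527
Disabled-veteran exemption = min($113,000, 40% × $527,527) = min($113,000, $211,010.8) = $113,000 (dollar cap binds)
Taxable value = $527,527 − $52,000 − $113,000 = $362,527
Community College District: $362,527 × 0.0045 = $1,631.3715
Larchfield Township: $362,527 × 0.00641 = $2,323.79807
City of Northam: $362,527 × 0.0097 = $3,516.5119
Cedarvale County: $362,527 × 0.0118 = $4,277.8186
Total = $11,749.50007

$11,750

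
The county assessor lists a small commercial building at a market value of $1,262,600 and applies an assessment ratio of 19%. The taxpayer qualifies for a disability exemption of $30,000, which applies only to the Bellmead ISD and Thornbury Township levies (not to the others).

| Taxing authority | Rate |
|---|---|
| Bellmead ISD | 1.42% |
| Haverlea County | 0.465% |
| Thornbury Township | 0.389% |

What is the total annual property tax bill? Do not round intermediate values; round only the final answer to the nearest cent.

Assessed value = $1,262,600 × 0.19 = $239,894
Bellmead ISD: ($239,894 − $30,000) × 0.0142 = $209,894 × 0.0142 = $2,980.4948
Haverlea County: $239,894 × 0.00465 = $1,115.5071
Thornbury Township: ($239,894 − $30,000) × 0.00389 = $209,894 × 0.00389 = $816.48766
Total = $4,912.48956

$4,912.49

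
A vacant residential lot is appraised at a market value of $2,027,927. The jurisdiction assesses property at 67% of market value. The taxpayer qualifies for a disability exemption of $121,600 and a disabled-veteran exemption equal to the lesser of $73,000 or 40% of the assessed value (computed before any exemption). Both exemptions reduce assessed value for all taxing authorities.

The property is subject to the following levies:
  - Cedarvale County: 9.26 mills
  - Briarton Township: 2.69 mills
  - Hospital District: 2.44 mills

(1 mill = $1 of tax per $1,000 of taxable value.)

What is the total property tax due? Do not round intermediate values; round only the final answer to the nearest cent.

Assessed value = $2,027,927 × 0.67 = $1,358,711.09
Disabled-veteran exemption = min($73,000, 40% × $1,358,711.09) = min($73,000, $543,484.436) = $73,000 (dollar cap binds)
Taxable value = $1,358,711.09 − $121,600 − $73,000 = $1,164,111.09
Cedarvale County: $1,164,111.09 × 0.00926 = $10,779.6686934
Briarton Township: $1,164,111.09 × 0.00269 = $3,131.4588321
Hospital District: $1,164,111.09 × 0.00244 = $2,840.4310596
Total = $16,751.5585851

$16,751.56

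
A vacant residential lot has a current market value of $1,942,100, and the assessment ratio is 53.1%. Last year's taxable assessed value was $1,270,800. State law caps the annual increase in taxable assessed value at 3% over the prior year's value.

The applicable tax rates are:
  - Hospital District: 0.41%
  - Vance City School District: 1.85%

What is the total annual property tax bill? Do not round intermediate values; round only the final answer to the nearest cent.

$23,306.37

Uncapped assessed value = $1,942,100 × 0.531 = $1,031,255.1
Cap limit = $1,270,800 × 1.03 = $1,308,924
Taxable assessed value = min($1,031,255.1, $1,308,924) = $1,031,255.1 (cap does not bind)
Hospital District: $1,031,255.1 × 0.0041 = $4,228.14591
Vance City School District: $1,031,255.1 × 0.0185 = $19,078.21935
Total = $23,306.36526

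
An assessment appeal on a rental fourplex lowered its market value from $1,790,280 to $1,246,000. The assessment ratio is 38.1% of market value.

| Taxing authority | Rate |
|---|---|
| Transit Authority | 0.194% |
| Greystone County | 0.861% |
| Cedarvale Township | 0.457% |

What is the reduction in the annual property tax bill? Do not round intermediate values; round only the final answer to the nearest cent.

$3,135.44

Old assessed value = $1,790,280 × 0.381 = $682,096.68
New assessed value = $1,246,000 × 0.381 = $474,726
Combined rate = 0.00194 + 0.00861 + 0.00457 = 0.01512
Old tax = $682,096.68 × 0.01512 = $10,313.3018016
New tax = $474,726 × 0.01512 = $7,177.85712
Reduction = $10,313.3018016 − $7,177.85712 = $3,135.4446816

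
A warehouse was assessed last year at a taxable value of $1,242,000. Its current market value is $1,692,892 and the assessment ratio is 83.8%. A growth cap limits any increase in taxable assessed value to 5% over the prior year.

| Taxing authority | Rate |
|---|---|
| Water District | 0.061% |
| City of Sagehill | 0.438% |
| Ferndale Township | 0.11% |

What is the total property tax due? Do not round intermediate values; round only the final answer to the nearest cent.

Uncapped assessed value = $1,692,892 × 0.838 = $1,418,643.496
Cap limit = $1,242,000 × 1.05 = $1,304,100
Taxable assessed value = min($1,418,643.496, $1,304,100) = $1,304,100 (cap binds)
Water District: $1,304,100 × 0.00061 = $795.501
City of Sagehill: $1,304,100 × 0.00438 = $5,711.958
Ferndale Township: $1,304,100 × 0.0011 = $1,434.51
Total = $7,941.969

$7,941.97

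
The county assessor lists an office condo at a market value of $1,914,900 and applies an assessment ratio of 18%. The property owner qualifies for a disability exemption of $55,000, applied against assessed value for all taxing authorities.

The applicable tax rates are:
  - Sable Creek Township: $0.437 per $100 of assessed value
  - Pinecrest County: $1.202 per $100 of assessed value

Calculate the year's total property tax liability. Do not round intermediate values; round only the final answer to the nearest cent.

$4,747.89

Assessed value = $1,914,900 × 0.18 = $344,682
Taxable value = $344,682 − $55,000 = $289,682
Sable Creek Township: $289,682 × 0.00437 = $1,265.91034
Pinecrest County: $289,682 × 0.01202 = $3,481.97764
Total = $1,265.91034 + $3,481.97764 = $4,747.88798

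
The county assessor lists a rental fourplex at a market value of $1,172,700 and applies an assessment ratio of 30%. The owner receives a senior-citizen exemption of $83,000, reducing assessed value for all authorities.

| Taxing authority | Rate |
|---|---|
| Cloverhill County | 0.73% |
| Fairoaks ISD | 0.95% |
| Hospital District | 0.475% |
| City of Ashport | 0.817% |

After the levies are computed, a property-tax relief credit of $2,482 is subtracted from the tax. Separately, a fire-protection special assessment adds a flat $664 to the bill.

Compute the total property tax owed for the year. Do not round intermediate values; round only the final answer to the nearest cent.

Assessed value = $1,172,700 × 0.3 = $351,810
Taxable value = $351,810 − $83,000 = $268,810
Cloverhill County: $268,810 × 0.0073 = $1,962.313
Fairoaks ISD: $268,810 × 0.0095 = $2,553.695
Hospital District: $268,810 × 0.00475 = $1,276.8475
City of Ashport: $268,810 × 0.00817 = $2,196.1777
Levies subtotal = $7,989.0332
After credit = $7,989.0332 − $2,482 = $5,507.0332
Total = $5,507.0332 + $664 = $6,171.0332

$6,171.03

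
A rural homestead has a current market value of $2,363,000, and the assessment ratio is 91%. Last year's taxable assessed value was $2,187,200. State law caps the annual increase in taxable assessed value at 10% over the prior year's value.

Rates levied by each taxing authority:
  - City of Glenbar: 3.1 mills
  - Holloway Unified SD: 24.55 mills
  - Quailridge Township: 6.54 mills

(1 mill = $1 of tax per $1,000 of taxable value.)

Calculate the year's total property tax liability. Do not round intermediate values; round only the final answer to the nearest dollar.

$73,520

Uncapped assessed value = $2,363,000 × 0.91 = $2,150,330
Cap limit = $2,187,200 × 1.1 = $2,405,920
Taxable assessed value = min($2,150,330, $2,405,920) = $2,150,330 (cap does not bind)
City of Glenbar: $2,150,330 × 0.0031 = $6,666.023
Holloway Unified SD: $2,150,330 × 0.02455 = $52,790.6015
Quailridge Township: $2,150,330 × 0.00654 = $14,063.1582
Total = $73,519.7827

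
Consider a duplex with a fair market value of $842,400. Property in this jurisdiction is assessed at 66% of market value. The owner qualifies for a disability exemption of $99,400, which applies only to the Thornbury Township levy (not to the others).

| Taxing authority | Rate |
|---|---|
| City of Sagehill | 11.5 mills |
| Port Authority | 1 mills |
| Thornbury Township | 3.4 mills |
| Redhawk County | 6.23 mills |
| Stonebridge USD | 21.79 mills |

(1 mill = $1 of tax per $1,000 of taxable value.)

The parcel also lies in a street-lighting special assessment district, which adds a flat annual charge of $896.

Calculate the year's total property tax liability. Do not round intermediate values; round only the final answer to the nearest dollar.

$24,977

Assessed value = $842,400 × 0.66 = $555,984
City of Sagehill: $555,984 × 0.0115 = $6,393.816
Port Authority: $555,984 × 0.001 = $555.984
Thornbury Township: ($555,984 − $99,400) × 0.0034 = $456,584 × 0.0034 = $1,552.3856
Redhawk County: $555,984 × 0.00623 = $3,463.78032
Stonebridge USD: $555,984 × 0.02179 = $12,114.89136
Levies subtotal = $24,080.85728
Total = $24,080.85728 + $896 = $24,976.85728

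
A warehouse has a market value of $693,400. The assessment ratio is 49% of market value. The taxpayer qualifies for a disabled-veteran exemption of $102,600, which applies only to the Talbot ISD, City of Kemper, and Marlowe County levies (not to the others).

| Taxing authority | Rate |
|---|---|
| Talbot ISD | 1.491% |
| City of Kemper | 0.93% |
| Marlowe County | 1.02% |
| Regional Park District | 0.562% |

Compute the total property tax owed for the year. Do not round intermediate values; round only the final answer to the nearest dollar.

Assessed value = $693,400 × 0.49 = $339,766
Talbot ISD: ($339,766 − $102,600) × 0.01491 = $237,166 × 0.01491 = $3,536.14506
City of Kemper: ($339,766 − $102,600) × 0.0093 = $237,166 × 0.0093 = $2,205.6438
Marlowe County: ($339,766 − $102,600) × 0.0102 = $237,166 × 0.0102 = $2,419.0932
Regional Park District: $339,766 × 0.00562 = $1,909.48492
Total = $10,070.36698

$10,070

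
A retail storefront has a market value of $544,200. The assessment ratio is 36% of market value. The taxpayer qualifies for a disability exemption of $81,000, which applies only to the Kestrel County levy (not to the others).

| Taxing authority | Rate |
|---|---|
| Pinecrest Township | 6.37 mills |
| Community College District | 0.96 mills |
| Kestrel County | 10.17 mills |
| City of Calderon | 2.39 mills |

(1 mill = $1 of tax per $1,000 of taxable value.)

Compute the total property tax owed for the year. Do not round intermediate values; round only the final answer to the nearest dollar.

$3,073

Assessed value = $544,200 × 0.36 = $195,912
Pinecrest Township: $195,912 × 0.00637 = $1,247.95944
Community College District: $195,912 × 0.00096 = $188.07552
Kestrel County: ($195,912 − $81,000) × 0.01017 = $114,912 × 0.01017 = $1,168.65504
City of Calderon: $195,912 × 0.00239 = $468.22968
Total = $3,072.91968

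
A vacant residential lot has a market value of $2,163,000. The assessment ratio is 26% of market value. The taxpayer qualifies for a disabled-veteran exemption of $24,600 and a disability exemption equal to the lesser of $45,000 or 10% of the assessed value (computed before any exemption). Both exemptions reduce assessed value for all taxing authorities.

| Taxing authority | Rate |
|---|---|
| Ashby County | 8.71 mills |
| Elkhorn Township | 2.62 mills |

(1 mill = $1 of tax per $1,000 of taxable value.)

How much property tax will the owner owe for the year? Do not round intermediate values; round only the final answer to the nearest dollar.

$5,583

Assessed value = $2,163,000 × 0.26 = $562,380
Disability exemption = min($45,000, 10% × $562,380) = min($45,000, $56,238) = $45,000 (dollar cap binds)
Taxable value = $562,380 − $24,600 − $45,000 = $492,780
Ashby County: $492,780 × 0.00871 = $4,292.1138
Elkhorn Township: $492,780 × 0.00262 = $1,291.0836
Total = $5,583.1974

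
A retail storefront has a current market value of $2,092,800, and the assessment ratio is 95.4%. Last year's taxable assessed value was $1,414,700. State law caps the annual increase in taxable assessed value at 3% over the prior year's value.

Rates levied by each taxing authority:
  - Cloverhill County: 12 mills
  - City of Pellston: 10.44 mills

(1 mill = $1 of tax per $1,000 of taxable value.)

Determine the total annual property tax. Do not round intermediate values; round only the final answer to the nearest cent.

Uncapped assessed value = $2,092,800 × 0.954 = $1,996,531.2
Cap limit = $1,414,700 × 1.03 = $1,457,141
Taxable assessed value = min($1,996,531.2, $1,457,141) = $1,457,141 (cap binds)
Cloverhill County: $1,457,141 × 0.012 = $17,485.692
City of Pellston: $1,457,141 × 0.01044 = $15,212.55204
Total = $32,698.24404

$32,698.24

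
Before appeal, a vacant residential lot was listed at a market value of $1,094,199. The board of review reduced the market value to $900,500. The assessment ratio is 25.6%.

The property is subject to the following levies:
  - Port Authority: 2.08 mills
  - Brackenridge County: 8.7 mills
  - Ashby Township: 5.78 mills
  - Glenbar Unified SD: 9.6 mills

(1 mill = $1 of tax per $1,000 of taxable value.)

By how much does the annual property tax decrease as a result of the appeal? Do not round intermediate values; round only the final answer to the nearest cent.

Old assessed value = $1,094,199 × 0.256 = $280,114.944
New assessed value = $900,500 × 0.256 = $230,528
Combined rate = 0.00208 + 0.0087 + 0.00578 + 0.0096 = 0.02616
Old tax = $280,114.944 × 0.02616 = $7,327.80693504
New tax = $230,528 × 0.02616 = $6,030.61248
Reduction = $7,327.80693504 − $6,030.61248 = $1,297.19445504

$1,297.19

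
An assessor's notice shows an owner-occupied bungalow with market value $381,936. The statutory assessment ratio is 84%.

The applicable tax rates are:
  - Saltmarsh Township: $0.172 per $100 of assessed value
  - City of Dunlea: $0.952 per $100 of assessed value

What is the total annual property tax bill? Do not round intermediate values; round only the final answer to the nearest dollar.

$3,606

Assessed value = $381,936 × 0.84 = $320,826.24
Saltmarsh Township: $320,826.24 × 0.00172 = $551.8211328
City of Dunlea: $320,826.24 × 0.00952 = $3,054.2658048
Total = $551.8211328 + $3,054.2658048 = $3,606.0869376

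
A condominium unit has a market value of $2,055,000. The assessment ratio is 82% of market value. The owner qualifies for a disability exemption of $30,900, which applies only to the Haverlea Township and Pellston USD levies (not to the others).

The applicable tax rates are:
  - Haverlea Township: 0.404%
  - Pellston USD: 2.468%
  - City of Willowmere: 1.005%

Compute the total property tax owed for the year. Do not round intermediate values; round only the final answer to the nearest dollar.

$64,444

Assessed value = $2,055,000 × 0.82 = $1,685,100
Haverlea Township: ($1,685,100 − $30,900) × 0.00404 = $1,654,200 × 0.00404 = $6,682.968
Pellston USD: ($1,685,100 − $30,900) × 0.02468 = $1,654,200 × 0.02468 = $40,825.656
City of Willowmere: $1,685,100 × 0.01005 = $16,935.255
Total = $64,443.879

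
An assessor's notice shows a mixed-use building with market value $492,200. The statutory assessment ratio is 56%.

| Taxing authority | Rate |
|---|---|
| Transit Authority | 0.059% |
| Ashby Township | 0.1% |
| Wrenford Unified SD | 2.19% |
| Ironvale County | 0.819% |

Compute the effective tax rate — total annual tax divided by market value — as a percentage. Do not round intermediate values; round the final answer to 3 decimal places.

1.774%

Assessed value = $492,200 × 0.56 = $275,632
Transit Authority: $275,632 × 0.00059 = $162.62288
Ashby Township: $275,632 × 0.001 = $275.632
Wrenford Unified SD: $275,632 × 0.0219 = $6,036.3408
Ironvale County: $275,632 × 0.00819 = $2,257.42608
Total tax = $8,732.02176
Effective rate = $8,732.02176 ÷ $492,200 = 1.774% of market value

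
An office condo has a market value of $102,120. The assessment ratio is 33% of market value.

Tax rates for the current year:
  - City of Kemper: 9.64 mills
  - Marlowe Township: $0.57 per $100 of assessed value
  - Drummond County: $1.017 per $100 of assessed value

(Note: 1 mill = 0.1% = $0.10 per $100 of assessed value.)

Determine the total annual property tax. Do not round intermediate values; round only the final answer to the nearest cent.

$859.68

Assessed value = $102,120 × 0.33 = $33,699.6
City of Kemper: $33,699.6 × 0.00964 = $324.864144
Marlowe Township: $33,699.6 × 0.0057 = $192.08772
Drummond County: $33,699.6 × 0.01017 = $342.724932
Total = $859.676796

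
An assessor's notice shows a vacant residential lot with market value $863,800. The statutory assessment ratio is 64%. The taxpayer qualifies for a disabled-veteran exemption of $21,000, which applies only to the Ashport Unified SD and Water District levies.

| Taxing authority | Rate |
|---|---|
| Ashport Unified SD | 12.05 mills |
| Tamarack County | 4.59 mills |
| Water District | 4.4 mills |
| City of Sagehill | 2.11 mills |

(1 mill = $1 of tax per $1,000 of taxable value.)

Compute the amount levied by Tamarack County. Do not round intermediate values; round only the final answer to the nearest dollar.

$2,537

Assessed value = $863,800 × 0.64 = $552,832
Tamarack County taxable value = $552,832 (exemption does not apply)
Tamarack County levy = $552,832 × 0.00459 = $2,537.49888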